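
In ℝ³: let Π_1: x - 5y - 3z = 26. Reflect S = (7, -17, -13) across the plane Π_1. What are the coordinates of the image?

(1, 13, 5)

λ = (n·S − d)/|n|² = (131 − 26)/35 = 3.
Reflection = S − 2λn = (7, -17, -13) − 6·(1, -5, -3) = (1, 13, 5).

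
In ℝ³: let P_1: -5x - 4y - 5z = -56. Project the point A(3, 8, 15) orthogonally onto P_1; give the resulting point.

(-2, 4, 10)

Foot = A − λn with λ = (n·A − d)/|n|² = (-122 − (-56))/66 = -1.
Foot = (3, 8, 15) − (-1)·(-5, -4, -5) = (-2, 4, 10).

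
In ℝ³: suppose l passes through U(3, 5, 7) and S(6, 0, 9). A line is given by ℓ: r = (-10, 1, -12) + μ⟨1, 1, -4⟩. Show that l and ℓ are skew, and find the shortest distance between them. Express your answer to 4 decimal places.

18.2901

A direction vector for l is S − U = (3, -5, 2).
Common perpendicular direction n = (3, -5, 2) × (1, 1, -4) = (18, 14, 8).
With w = (-10, 1, -12) − (3, 5, 7) = (-13, -4, -19), w · n = -442.
Since n ≠ 0 the lines are not parallel, and w · n = -442 ≠ 0 so they do not intersect; hence they are skew.
Distance = |w · n| / |n| = |-442| / √584 ≈ 18.2901.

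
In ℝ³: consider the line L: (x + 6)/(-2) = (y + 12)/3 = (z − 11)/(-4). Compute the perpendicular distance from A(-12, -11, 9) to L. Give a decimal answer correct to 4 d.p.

L has direction (-2, 3, -4) through (-6, -12, 11).
Taking (-6, -12, 11) on L with direction v = (-2, 3, -4): w = A − (-6, -12, 11) = (-6, 1, -2), and w × v = (2, -20, -16).
Distance = |w × v| / |v| = √660 / √29 ≈ 4.7706.

4.7706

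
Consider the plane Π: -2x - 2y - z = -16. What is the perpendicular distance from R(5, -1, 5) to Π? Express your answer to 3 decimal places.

1.000

n·R − d = (-2)·(5) + (-2)·(-1) + (-1)·(5) − (-16) = 3; |n| = √9.
Distance = |3| / √9 = 3/√9 ≈ 1.000.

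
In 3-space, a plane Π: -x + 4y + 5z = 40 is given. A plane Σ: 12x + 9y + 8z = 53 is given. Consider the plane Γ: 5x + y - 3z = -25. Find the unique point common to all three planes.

Solving the 3×3 linear system -x + 4y + 5z = 40, 12x + 9y + 8z = 53, 5x + y - 3z = -25 (e.g. by elimination or Cramer's rule, determinant = 174) gives (-1, 1, 7).

(-1, 1, 7)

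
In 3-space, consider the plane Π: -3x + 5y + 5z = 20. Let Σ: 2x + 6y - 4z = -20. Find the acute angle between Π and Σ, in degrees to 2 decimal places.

86.01

cos θ = |n₁·n₂| / (|n₁||n₂|) = |4| / (√59 · √56).
θ = arccos(0.06959) ≈ 86.01°.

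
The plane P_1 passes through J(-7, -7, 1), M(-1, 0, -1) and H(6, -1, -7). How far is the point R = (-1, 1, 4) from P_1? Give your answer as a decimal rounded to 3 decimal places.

3.429

JM = (6, 7, -2), JH = (13, 6, -8); a normal to P_1 is JM × JH = (-44, 22, -55).
Using J: P_1 has equation -44x + 22y - 55z = 99.
n·R − d = (-44)·(-1) + (22)·(1) + (-55)·(4) − 99 = -253; |n| = √5445.
Distance = |-253| / √5445 = 253/√5445 ≈ 3.429.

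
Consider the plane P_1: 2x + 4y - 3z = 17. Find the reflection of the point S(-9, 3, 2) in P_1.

(-5, 11, -4)

λ = (n·S − d)/|n|² = (-12 − 17)/29 = -1.
Reflection = S − 2λn = (-9, 3, 2) − (-2)·(2, 4, -3) = (-5, 11, -4).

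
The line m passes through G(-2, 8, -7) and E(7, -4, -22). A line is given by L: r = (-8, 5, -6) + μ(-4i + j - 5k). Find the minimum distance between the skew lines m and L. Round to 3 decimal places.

5.964

A direction vector for m is E − G = (9, -12, -15).
Common perpendicular direction n = (9, -12, -15) × (-4, 1, -5) = (75, 105, -39).
With w = (-8, 5, -6) − (-2, 8, -7) = (-6, -3, 1), w · n = -804.
Distance = |w · n| / |n| = |-804| / √18171 ≈ 5.964.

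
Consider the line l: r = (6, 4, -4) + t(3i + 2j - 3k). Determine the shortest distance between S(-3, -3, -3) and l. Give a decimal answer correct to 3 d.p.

Taking (6, 4, -4) on l with direction v = (3, 2, -3): w = S − (6, 4, -4) = (-9, -7, 1), and w × v = (19, -24, 3).
Distance = |w × v| / |v| = √946 / √22 ≈ 6.557.

6.557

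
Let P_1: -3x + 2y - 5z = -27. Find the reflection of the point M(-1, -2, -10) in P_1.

(11, -10, 10)

λ = (n·M − d)/|n|² = (49 − (-27))/38 = 2.
Reflection = M − 2λn = (-1, -2, -10) − 4·(-3, 2, -5) = (11, -10, 10).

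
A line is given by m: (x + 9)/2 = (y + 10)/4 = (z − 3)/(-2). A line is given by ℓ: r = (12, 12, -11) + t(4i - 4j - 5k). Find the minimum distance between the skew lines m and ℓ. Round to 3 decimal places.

5.632

m has direction (2, 4, -2) through (-9, -10, 3).
Common perpendicular direction n = (2, 4, -2) × (4, -4, -5) = (-28, 2, -24).
With w = (12, 12, -11) − (-9, -10, 3) = (21, 22, -14), w · n = -208.
Distance = |w · n| / |n| = |-208| / √1364 ≈ 5.632.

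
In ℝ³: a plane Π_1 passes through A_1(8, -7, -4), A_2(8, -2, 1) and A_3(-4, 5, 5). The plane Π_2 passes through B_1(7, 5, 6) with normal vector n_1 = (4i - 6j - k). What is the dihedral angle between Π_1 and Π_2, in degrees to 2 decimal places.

A_1A_2 = (0, 5, 5), A_1A_3 = (-12, 12, 9); a normal to Π_1 is A_1A_2 × A_1A_3 = (-15, -60, 60).
Using A_1: Π_1 has equation -15x - 60y + 60z = 60.
Π_2: n_1·r = n_1·B_1 gives 4x - 6y - z = -8.
cos θ = |n₁·n₂| / (|n₁||n₂|) = |240| / (√7425 · √53).
θ = arccos(0.38258) ≈ 67.51°.

67.51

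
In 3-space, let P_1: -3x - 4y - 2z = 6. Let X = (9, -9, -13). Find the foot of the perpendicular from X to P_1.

Foot = X − λn with λ = (n·X − d)/|n|² = (35 − 6)/29 = 1.
Foot = (9, -9, -13) − 1·(-3, -4, -2) = (12, -5, -11).

(12, -5, -11)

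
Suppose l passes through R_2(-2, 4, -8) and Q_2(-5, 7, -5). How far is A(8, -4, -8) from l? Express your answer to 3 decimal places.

7.483

A direction vector for l is Q_2 − R_2 = (-3, 3, 3).
Taking (-2, 4, -8) on l with direction v = (-3, 3, 3): w = A − (-2, 4, -8) = (10, -8, 0), and w × v = (-24, -30, 6).
Distance = |w × v| / |v| = √1512 / √27 ≈ 7.483.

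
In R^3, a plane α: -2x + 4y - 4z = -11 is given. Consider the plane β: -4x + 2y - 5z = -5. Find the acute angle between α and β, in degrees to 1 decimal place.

26.6

cos θ = |n₁·n₂| / (|n₁||n₂|) = |36| / (√36 · √45).
θ = arccos(0.89443) ≈ 26.6°.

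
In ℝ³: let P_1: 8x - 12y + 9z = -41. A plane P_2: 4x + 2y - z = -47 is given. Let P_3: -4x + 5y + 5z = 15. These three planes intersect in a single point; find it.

Solving the 3×3 linear system 8x - 12y + 9z = -41, 4x + 2y - z = -47, -4x + 5y + 5z = 15 (e.g. by elimination or Cramer's rule, determinant = 564) gives (-10, -4, -1).

(-10, -4, -1)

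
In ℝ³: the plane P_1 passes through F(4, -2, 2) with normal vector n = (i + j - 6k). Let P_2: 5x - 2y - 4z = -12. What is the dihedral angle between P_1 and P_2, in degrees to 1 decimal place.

49.2

P_1: n·r = n·F gives x + y - 6z = -10.
cos θ = |n₁·n₂| / (|n₁||n₂|) = |27| / (√38 · √45).
θ = arccos(0.65293) ≈ 49.2°.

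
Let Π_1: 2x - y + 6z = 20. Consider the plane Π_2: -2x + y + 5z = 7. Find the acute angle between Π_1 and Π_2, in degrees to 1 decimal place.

cos θ = |n₁·n₂| / (|n₁||n₂|) = |25| / (√41 · √30).
θ = arccos(0.71283) ≈ 44.5°.

44.5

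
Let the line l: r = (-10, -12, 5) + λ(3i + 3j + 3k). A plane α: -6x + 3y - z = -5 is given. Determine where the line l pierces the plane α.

Substitute r = (-10, -12, 5) + t(3, 3, 3) into the plane: 19 + (-12)t = -5, so t = 2.
Intersection: (-10, -12, 5) + 2·(3, 3, 3) = (-4, -6, 11).

(-4, -6, 11)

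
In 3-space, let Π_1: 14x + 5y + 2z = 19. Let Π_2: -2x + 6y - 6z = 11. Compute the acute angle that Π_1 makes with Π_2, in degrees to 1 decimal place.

cos θ = |n₁·n₂| / (|n₁||n₂|) = |-10| / (√225 · √76).
θ = arccos(0.07647) ≈ 85.6°.

85.6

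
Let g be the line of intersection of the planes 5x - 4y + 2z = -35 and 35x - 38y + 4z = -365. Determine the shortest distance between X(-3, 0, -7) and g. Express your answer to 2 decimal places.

13.58

Direction of g: (5, -4, 2) × (35, -38, 4) = (60, 50, -50).
A point on g: solving the two plane equations with x = -7 gives (-7, 4, 8).
Taking (-7, 4, 8) on g with direction v = (60, 50, -50): w = X − (-7, 4, 8) = (4, -4, -15), and w × v = (950, -700, 440).
Distance = |w × v| / |v| = √1586100 / √8600 ≈ 13.58.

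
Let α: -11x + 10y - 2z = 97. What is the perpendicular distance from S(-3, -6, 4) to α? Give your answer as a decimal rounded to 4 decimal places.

n·S − d = (-11)·(-3) + (10)·(-6) + (-2)·(4) − 97 = -132; |n| = √225.
Distance = |-132| / √225 = 132/√225 ≈ 8.8000.

8.8000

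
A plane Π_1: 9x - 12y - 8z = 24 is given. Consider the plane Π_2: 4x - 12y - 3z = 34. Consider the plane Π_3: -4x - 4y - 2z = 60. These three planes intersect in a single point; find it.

Solving the 3×3 linear system 9x - 12y - 8z = 24, 4x - 12y - 3z = 34, -4x - 4y - 2z = 60 (e.g. by elimination or Cramer's rule, determinant = 380) gives (-8, -4, -6).

(-8, -4, -6)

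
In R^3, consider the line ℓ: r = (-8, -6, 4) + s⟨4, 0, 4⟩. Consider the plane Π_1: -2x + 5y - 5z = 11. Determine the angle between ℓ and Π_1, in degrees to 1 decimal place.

42.3

sin θ = |n·v| / (|n||v|) = |-28| / (√54 · √32) = 0.67358.
θ ≈ 42.3°.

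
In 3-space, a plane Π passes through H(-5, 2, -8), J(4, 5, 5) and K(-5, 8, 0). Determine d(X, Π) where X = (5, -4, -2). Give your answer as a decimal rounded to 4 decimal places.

HJ = (9, 3, 13), HK = (0, 6, 8); a normal to Π is HJ × HK = (-54, -72, 54).
Using H: Π has equation -54x - 72y + 54z = -306.
n·X − d = (-54)·(5) + (-72)·(-4) + (54)·(-2) − (-306) = 216; |n| = √11016.
Distance = |216| / √11016 = 216/√11016 ≈ 2.0580.

2.0580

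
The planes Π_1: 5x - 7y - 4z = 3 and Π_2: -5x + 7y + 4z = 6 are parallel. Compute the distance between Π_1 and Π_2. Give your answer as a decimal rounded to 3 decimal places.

Rescale Π_2 by 1/(-1): 5x - 7y - 4z = -6. Then distance = |3 − (-6)| / √90 ≈ 0.949.

0.949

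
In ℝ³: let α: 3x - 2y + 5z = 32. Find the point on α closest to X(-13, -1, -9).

Foot = X − λn with λ = (n·X − d)/|n|² = (-82 − 32)/38 = -3.
Foot = (-13, -1, -9) − (-3)·(3, -2, 5) = (-4, -7, 6).

(-4, -7, 6)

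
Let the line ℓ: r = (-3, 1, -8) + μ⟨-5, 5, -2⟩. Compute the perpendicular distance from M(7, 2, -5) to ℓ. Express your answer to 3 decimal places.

Taking (-3, 1, -8) on ℓ with direction v = (-5, 5, -2): w = M − (-3, 1, -8) = (10, 1, 3), and w × v = (-17, 5, 55).
Distance = |w × v| / |v| = √3339 / √54 ≈ 7.863.

7.863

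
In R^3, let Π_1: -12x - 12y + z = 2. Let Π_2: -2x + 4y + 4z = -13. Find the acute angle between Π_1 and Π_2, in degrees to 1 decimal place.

cos θ = |n₁·n₂| / (|n₁||n₂|) = |-20| / (√289 · √36).
θ = arccos(0.19608) ≈ 78.7°.

78.7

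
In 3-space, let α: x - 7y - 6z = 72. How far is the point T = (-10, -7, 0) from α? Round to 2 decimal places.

n·T − d = (1)·(-10) + (-7)·(-7) + (-6)·(0) − 72 = -33; |n| = √86.
Distance = |-33| / √86 = 33/√86 ≈ 3.56.

3.56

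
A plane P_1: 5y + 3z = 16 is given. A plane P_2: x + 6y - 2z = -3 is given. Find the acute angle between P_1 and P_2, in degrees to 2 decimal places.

cos θ = |n₁·n₂| / (|n₁||n₂|) = |24| / (√34 · √41).
θ = arccos(0.64281) ≈ 50.00°.

50.00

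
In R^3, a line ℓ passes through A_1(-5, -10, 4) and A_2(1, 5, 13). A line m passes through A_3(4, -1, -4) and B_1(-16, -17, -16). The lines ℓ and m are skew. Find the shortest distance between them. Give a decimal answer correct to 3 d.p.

12.533

A direction vector for ℓ is A_2 − A_1 = (6, 15, 9).
A direction vector for m is B_1 − A_3 = (-20, -16, -12).
Common perpendicular direction n = (6, 15, 9) × (-20, -16, -12) = (-36, -108, 204).
With w = (4, -1, -4) − (-5, -10, 4) = (9, 9, -8), w · n = -2928.
Distance = |w · n| / |n| = |-2928| / √54576 ≈ 12.533.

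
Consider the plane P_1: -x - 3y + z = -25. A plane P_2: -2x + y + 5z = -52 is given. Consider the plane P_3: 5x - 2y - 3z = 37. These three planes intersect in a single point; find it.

Solving the 3×3 linear system -x - 3y + z = -25, -2x + y + 5z = -52, 5x - 2y - 3z = 37 (e.g. by elimination or Cramer's rule, determinant = -65) gives (3, 4, -10).

(3, 4, -10)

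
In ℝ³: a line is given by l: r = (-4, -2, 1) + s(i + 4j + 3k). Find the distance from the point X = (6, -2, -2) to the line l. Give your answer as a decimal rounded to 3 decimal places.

Taking (-4, -2, 1) on l with direction v = (1, 4, 3): w = X − (-4, -2, 1) = (10, 0, -3), and w × v = (12, -33, 40).
Distance = |w × v| / |v| = √2833 / √26 ≈ 10.438.

10.438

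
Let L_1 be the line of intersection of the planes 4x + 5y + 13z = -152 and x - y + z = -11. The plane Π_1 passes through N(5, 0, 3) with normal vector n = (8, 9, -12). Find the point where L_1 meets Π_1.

(-7, -4, -8)

Direction of L_1: (4, 5, 13) × (1, -1, 1) = (18, 9, -9).
A point on L_1: solving the two plane equations with x = 1 gives (1, 0, -12).
Π_1: n·r = n·N gives 8x + 9y - 12z = 4.
Substitute r = (1, 0, -12) + t(18, 9, -9) into the plane: 152 + 333t = 4, so t = -4/9.
Intersection: (1, 0, -12) + (-4/9)·(18, 9, -9) = (-7, -4, -8).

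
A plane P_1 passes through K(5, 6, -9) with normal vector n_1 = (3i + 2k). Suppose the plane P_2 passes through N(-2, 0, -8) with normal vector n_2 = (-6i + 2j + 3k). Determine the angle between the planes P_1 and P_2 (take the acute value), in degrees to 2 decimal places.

P_1: n_1·r = n_1·K gives 3x + 2z = -3.
P_2: n_2·r = n_2·N gives -6x + 2y + 3z = -12.
cos θ = |n₁·n₂| / (|n₁||n₂|) = |-12| / (√13 · √49).
θ = arccos(0.47546) ≈ 61.61°.

61.61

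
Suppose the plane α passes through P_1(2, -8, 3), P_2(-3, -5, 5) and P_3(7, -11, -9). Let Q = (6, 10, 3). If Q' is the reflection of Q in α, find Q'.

P_1P_2 = (-5, 3, 2), P_1P_3 = (5, -3, -12); a normal to α is P_1P_2 × P_1P_3 = (-30, -50, 0).
Using P_1: α has equation -30x - 50y = 340.
λ = (n·Q − d)/|n|² = (-680 − 340)/3400 = -3/10.
Reflection = Q − 2λn = (6, 10, 3) − (-3/5)·(-30, -50, 0) = (-12, -20, 3).

(-12, -20, 3)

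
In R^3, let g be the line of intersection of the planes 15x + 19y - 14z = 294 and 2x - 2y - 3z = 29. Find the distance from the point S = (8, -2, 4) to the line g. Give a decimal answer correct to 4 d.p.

Direction of g: (15, 19, -14) × (2, -2, -3) = (-85, 17, -68).
A point on g: solving the two plane equations with x = 8 gives (8, 4, -7).
Taking (8, 4, -7) on g with direction v = (-85, 17, -68): w = S − (8, 4, -7) = (0, -6, 11), and w × v = (221, -935, -510).
Distance = |w × v| / |v| = √1183166 / √12138 ≈ 9.8730.

9.8730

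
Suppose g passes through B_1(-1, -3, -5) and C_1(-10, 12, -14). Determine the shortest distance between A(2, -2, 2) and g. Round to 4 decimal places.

6.6682

A direction vector for g is C_1 − B_1 = (-9, 15, -9).
Taking (-1, -3, -5) on g with direction v = (-9, 15, -9): w = A − (-1, -3, -5) = (3, 1, 7), and w × v = (-114, -36, 54).
Distance = |w × v| / |v| = √17208 / √387 ≈ 6.6682.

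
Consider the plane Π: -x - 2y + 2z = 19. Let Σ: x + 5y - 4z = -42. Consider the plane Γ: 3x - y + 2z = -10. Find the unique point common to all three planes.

Solving the 3×3 linear system -x - 2y + 2z = 19, x + 5y - 4z = -42, 3x - y + 2z = -10 (e.g. by elimination or Cramer's rule, determinant = -10) gives (-5, -9, -2).

(-5, -9, -2)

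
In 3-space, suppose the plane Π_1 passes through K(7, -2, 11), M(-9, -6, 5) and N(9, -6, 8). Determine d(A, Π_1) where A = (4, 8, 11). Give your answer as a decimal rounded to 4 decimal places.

5.9690

KM = (-16, -4, -6), KN = (2, -4, -3); a normal to Π_1 is KM × KN = (-12, -60, 72).
Using K: Π_1 has equation -12x - 60y + 72z = 828.
n·A − d = (-12)·(4) + (-60)·(8) + (72)·(11) − 828 = -564; |n| = √8928.
Distance = |-564| / √8928 = 564/√8928 ≈ 5.9690.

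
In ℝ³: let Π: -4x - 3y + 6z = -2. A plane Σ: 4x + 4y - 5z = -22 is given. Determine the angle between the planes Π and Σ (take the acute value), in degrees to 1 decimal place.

cos θ = |n₁·n₂| / (|n₁||n₂|) = |-58| / (√61 · √57).
θ = arccos(0.98362) ≈ 10.4°.

10.4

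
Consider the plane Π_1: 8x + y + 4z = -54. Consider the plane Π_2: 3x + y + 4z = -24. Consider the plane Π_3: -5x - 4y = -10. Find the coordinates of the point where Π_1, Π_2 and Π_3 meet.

Solving the 3×3 linear system 8x + y + 4z = -54, 3x + y + 4z = -24, -5x - 4y = -10 (e.g. by elimination or Cramer's rule, determinant = 80) gives (-6, 10, -4).

(-6, 10, -4)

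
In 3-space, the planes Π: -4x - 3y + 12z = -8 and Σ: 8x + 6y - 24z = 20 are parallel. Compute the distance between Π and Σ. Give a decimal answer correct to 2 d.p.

0.15

Rescale Σ by 1/(-2): -4x - 3y + 12z = -10. Then distance = |-8 − (-10)| / √169 ≈ 0.15.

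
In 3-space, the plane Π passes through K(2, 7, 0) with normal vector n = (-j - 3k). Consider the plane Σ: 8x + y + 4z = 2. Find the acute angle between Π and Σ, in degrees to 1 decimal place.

Π: n·r = n·K gives -y - 3z = -7.
cos θ = |n₁·n₂| / (|n₁||n₂|) = |-13| / (√10 · √81).
θ = arccos(0.45677) ≈ 62.8°.

62.8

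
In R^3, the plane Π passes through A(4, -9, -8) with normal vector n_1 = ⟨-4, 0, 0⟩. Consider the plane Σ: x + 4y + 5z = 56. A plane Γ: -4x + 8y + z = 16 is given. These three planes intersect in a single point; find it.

(4, 3, 8)

Π: n_1·r = n_1·A gives -4x = -16.
Solving the 3×3 linear system -4x = -16, x + 4y + 5z = 56, -4x + 8y + z = 16 (e.g. by elimination or Cramer's rule, determinant = 144) gives (4, 3, 8).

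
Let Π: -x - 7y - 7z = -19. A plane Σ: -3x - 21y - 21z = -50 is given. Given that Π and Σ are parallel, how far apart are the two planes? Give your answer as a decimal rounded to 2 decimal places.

0.23

Rescale Σ by 1/3: -x - 7y - 7z = -50/3. Then distance = |-19 − (-50/3)| / √99 ≈ 0.23.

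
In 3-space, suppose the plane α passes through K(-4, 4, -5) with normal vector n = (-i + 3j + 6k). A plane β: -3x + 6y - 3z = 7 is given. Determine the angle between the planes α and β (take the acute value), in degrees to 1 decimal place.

α: n·r = n·K gives -x + 3y + 6z = -14.
cos θ = |n₁·n₂| / (|n₁||n₂|) = |3| / (√46 · √54).
θ = arccos(0.06019) ≈ 86.5°.

86.5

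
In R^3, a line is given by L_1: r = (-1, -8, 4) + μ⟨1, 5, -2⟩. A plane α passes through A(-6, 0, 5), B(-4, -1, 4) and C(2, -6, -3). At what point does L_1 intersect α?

(0, -3, 2)

AB = (2, -1, -1), AC = (8, -6, -8); a normal to α is AB × AC = (2, 8, -4).
Using A: α has equation 2x + 8y - 4z = -32.
Substitute r = (-1, -8, 4) + t(1, 5, -2) into the plane: -82 + 50t = -32, so t = 1.
Intersection: (-1, -8, 4) + 1·(1, 5, -2) = (0, -3, 2).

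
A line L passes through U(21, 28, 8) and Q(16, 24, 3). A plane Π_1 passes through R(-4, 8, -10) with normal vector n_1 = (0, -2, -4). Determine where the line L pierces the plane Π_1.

(1, 12, -12)

A direction vector for L is Q − U = (-5, -4, -5).
Π_1: n_1·r = n_1·R gives -2y - 4z = 24.
Substitute r = (21, 28, 8) + t(-5, -4, -5) into the plane: -88 + 28t = 24, so t = 4.
Intersection: (21, 28, 8) + 4·(-5, -4, -5) = (1, 12, -12).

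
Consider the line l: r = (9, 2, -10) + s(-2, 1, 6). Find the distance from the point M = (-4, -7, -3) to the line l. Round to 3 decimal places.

14.632

Taking (9, 2, -10) on l with direction v = (-2, 1, 6): w = M − (9, 2, -10) = (-13, -9, 7), and w × v = (-61, 64, -31).
Distance = |w × v| / |v| = √8778 / √41 ≈ 14.632.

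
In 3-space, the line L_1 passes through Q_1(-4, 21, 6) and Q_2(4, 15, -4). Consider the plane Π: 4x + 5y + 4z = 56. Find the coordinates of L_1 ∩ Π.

A direction vector for L_1 is Q_2 − Q_1 = (8, -6, -10).
Substitute r = (-4, 21, 6) + t(8, -6, -10) into the plane: 113 + (-38)t = 56, so t = 3/2.
Intersection: (-4, 21, 6) + (3/2)·(8, -6, -10) = (8, 12, -9).

(8, 12, -9)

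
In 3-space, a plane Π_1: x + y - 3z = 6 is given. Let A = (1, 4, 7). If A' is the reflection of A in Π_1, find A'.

λ = (n·A − d)/|n|² = (-16 − 6)/11 = -2.
Reflection = A − 2λn = (1, 4, 7) − (-4)·(1, 1, -3) = (5, 8, -5).

(5, 8, -5)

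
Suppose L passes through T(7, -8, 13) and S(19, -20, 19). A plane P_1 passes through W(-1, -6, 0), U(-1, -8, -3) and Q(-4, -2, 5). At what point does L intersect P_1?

(-1, 0, 9)

A direction vector for L is S − T = (12, -12, 6).
WU = (0, -2, -3), WQ = (-3, 4, 5); a normal to P_1 is WU × WQ = (2, 9, -6).
Using W: P_1 has equation 2x + 9y - 6z = -56.
Substitute r = (7, -8, 13) + t(12, -12, 6) into the plane: -136 + (-120)t = -56, so t = -2/3.
Intersection: (7, -8, 13) + (-2/3)·(12, -12, 6) = (-1, 0, 9).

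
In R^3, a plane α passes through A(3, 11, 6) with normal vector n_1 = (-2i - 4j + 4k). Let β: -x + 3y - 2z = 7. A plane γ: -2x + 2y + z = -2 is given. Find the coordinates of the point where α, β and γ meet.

(5, 4, 0)

α: n_1·r = n_1·A gives -2x - 4y + 4z = -26.
Solving the 3×3 linear system -2x - 4y + 4z = -26, -x + 3y - 2z = 7, -2x + 2y + z = -2 (e.g. by elimination or Cramer's rule, determinant = -18) gives (5, 4, 0).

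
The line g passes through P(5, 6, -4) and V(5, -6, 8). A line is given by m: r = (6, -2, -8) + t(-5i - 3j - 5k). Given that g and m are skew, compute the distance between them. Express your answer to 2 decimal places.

A direction vector for g is V − P = (0, -12, 12).
Common perpendicular direction n = (0, -12, 12) × (-5, -3, -5) = (96, -60, -60).
With w = (6, -2, -8) − (5, 6, -4) = (1, -8, -4), w · n = 816.
Distance = |w · n| / |n| = |816| / √16416 ≈ 6.37.

6.37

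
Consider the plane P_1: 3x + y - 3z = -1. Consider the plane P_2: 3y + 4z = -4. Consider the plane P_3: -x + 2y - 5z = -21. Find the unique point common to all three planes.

Solving the 3×3 linear system 3x + y - 3z = -1, 3y + 4z = -4, -x + 2y - 5z = -21 (e.g. by elimination or Cramer's rule, determinant = -82) gives (3, -4, 2).

(3, -4, 2)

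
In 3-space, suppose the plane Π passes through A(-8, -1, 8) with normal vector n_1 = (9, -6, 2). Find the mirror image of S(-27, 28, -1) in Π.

(27, -8, 11)

Π: n_1·r = n_1·A gives 9x - 6y + 2z = -50.
λ = (n·S − d)/|n|² = (-413 − (-50))/121 = -3.
Reflection = S − 2λn = (-27, 28, -1) − (-6)·(9, -6, 2) = (27, -8, 11).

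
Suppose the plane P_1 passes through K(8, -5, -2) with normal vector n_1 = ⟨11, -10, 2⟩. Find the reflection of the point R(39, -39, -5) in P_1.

P_1: n_1·r = n_1·K gives 11x - 10y + 2z = 134.
λ = (n·R − d)/|n|² = (809 − 134)/225 = 3.
Reflection = R − 2λn = (39, -39, -5) − 6·(11, -10, 2) = (-27, 21, -17).

(-27, 21, -17)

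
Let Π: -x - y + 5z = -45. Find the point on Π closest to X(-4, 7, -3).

Foot = X − λn with λ = (n·X − d)/|n|² = (-18 − (-45))/27 = 1.
Foot = (-4, 7, -3) − 1·(-1, -1, 5) = (-3, 8, -8).

(-3, 8, -8)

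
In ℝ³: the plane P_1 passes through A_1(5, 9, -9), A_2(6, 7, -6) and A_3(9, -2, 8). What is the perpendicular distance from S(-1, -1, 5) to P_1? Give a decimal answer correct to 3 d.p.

2.366

A_1A_2 = (1, -2, 3), A_1A_3 = (4, -11, 17); a normal to P_1 is A_1A_2 × A_1A_3 = (-1, -5, -3).
Using A_1: P_1 has equation -x - 5y - 3z = -23.
n·S − d = (-1)·(-1) + (-5)·(-1) + (-3)·(5) − (-23) = 14; |n| = √35.
Distance = |14| / √35 = 14/√35 ≈ 2.366.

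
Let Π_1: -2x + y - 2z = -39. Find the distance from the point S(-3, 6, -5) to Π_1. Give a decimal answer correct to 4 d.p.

20.3333

n·S − d = (-2)·(-3) + (1)·(6) + (-2)·(-5) − (-39) = 61; |n| = √9.
Distance = |61| / √9 = 61/√9 ≈ 20.3333.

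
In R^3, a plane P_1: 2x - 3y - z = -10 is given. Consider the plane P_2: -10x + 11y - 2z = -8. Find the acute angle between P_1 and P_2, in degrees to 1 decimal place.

24.7

cos θ = |n₁·n₂| / (|n₁||n₂|) = |-51| / (√14 · √225).
θ = arccos(0.90869) ≈ 24.7°.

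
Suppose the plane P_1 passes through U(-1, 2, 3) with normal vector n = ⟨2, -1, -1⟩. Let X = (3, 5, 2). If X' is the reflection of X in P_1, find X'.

(-1, 7, 4)

P_1: n·r = n·U gives 2x - y - z = -7.
λ = (n·X − d)/|n|² = (-1 − (-7))/6 = 1.
Reflection = X − 2λn = (3, 5, 2) − 2·(2, -1, -1) = (-1, 7, 4).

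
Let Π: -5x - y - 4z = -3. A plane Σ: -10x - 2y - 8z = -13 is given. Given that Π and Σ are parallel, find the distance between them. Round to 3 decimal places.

0.540

Rescale Σ by 1/2: -5x - y - 4z = -13/2. Then distance = |-3 − (-13/2)| / √42 ≈ 0.540.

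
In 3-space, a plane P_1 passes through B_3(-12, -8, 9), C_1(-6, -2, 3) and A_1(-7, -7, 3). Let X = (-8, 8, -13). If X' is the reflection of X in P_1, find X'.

(12, 4, 3)

B_3C_1 = (6, 6, -6), B_3A_1 = (5, 1, -6); a normal to P_1 is B_3C_1 × B_3A_1 = (-30, 6, -24).
Using B_3: P_1 has equation -30x + 6y - 24z = 96.
λ = (n·X − d)/|n|² = (600 − 96)/1512 = 1/3.
Reflection = X − 2λn = (-8, 8, -13) − (2/3)·(-30, 6, -24) = (12, 4, 3).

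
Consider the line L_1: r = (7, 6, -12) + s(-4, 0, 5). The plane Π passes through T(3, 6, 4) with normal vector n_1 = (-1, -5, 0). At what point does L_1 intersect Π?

(3, 6, -7)

Π: n_1·r = n_1·T gives -x - 5y = -33.
Substitute r = (7, 6, -12) + t(-4, 0, 5) into the plane: -37 + 4t = -33, so t = 1.
Intersection: (7, 6, -12) + 1·(-4, 0, 5) = (3, 6, -7).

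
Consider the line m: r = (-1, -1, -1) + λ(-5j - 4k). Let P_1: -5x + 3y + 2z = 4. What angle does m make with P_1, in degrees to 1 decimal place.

35.6

sin θ = |n·v| / (|n||v|) = |-23| / (√38 · √41) = 0.58270.
θ ≈ 35.6°.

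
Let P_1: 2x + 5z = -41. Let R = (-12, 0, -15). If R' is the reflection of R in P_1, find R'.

(-4, 0, 5)

λ = (n·R − d)/|n|² = (-99 − (-41))/29 = -2.
Reflection = R − 2λn = (-12, 0, -15) − (-4)·(2, 0, 5) = (-4, 0, 5).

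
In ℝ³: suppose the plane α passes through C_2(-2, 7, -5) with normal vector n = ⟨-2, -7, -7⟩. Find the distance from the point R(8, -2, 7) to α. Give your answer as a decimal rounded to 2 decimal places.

4.06

α: n·r = n·C_2 gives -2x - 7y - 7z = -10.
n·R − d = (-2)·(8) + (-7)·(-2) + (-7)·(7) − (-10) = -41; |n| = √102.
Distance = |-41| / √102 = 41/√102 ≈ 4.06.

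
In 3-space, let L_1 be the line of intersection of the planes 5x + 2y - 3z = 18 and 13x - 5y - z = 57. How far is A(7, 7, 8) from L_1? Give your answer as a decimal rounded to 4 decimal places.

2.2200

Direction of L_1: (5, 2, -3) × (13, -5, -1) = (-17, -34, -51).
A point on L_1: solving the two plane equations with x = 4 gives (4, -1, 0).
Taking (4, -1, 0) on L_1 with direction v = (-17, -34, -51): w = A − (4, -1, 0) = (3, 8, 8), and w × v = (-136, 17, 34).
Distance = |w × v| / |v| = √19941 / √4046 ≈ 2.2200.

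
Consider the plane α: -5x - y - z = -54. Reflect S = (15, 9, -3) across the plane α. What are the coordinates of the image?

(5, 7, -5)

λ = (n·S − d)/|n|² = (-81 − (-54))/27 = -1.
Reflection = S − 2λn = (15, 9, -3) − (-2)·(-5, -1, -1) = (5, 7, -5).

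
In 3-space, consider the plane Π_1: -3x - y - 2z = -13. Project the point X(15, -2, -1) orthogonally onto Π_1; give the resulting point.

(9, -4, -5)

Foot = X − λn with λ = (n·X − d)/|n|² = (-41 − (-13))/14 = -2.
Foot = (15, -2, -1) − (-2)·(-3, -1, -2) = (9, -4, -5).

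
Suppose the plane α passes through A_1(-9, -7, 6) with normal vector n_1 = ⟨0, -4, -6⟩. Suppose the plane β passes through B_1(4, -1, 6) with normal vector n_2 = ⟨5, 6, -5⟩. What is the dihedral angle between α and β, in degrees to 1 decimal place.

α: n_1·r = n_1·A_1 gives -4y - 6z = -8.
β: n_2·r = n_2·B_1 gives 5x + 6y - 5z = -16.
cos θ = |n₁·n₂| / (|n₁||n₂|) = |6| / (√52 · √86).
θ = arccos(0.08972) ≈ 84.9°.

84.9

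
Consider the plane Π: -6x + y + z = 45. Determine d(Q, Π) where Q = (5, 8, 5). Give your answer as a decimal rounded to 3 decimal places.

n·Q − d = (-6)·(5) + (1)·(8) + (1)·(5) − 45 = -62; |n| = √38.
Distance = |-62| / √38 = 62/√38 ≈ 10.058.

10.058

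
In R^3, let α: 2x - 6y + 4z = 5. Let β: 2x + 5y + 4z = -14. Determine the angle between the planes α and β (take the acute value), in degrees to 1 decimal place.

cos θ = |n₁·n₂| / (|n₁||n₂|) = |-10| / (√56 · √45).
θ = arccos(0.19920) ≈ 78.5°.

78.5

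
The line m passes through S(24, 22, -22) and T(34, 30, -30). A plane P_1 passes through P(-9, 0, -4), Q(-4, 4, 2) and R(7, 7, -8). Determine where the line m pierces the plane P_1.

A direction vector for m is T − S = (10, 8, -8).
PQ = (5, 4, 6), PR = (16, 7, -4); a normal to P_1 is PQ × PR = (-58, 116, -29).
Using P: P_1 has equation -58x + 116y - 29z = 638.
Substitute r = (24, 22, -22) + t(10, 8, -8) into the plane: 1798 + 580t = 638, so t = -2.
Intersection: (24, 22, -22) + (-2)·(10, 8, -8) = (4, 6, -6).

(4, 6, -6)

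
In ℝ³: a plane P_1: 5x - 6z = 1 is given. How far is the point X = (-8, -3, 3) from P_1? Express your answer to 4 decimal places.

n·X − d = (5)·(-8) + (0)·(-3) + (-6)·(3) − 1 = -59; |n| = √61.
Distance = |-59| / √61 = 59/√61 ≈ 7.5542.

7.5542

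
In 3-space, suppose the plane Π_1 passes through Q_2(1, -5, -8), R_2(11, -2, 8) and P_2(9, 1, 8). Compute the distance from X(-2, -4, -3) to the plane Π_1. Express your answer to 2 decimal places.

Q_2R_2 = (10, 3, 16), Q_2P_2 = (8, 6, 16); a normal to Π_1 is Q_2R_2 × Q_2P_2 = (-48, -32, 36).
Using Q_2: Π_1 has equation -48x - 32y + 36z = -176.
n·X − d = (-48)·(-2) + (-32)·(-4) + (36)·(-3) − (-176) = 292; |n| = √4624.
Distance = |292| / √4624 = 292/√4624 ≈ 4.29.

4.29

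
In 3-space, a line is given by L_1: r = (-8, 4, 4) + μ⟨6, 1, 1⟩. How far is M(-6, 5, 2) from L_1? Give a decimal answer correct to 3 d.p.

Taking (-8, 4, 4) on L_1 with direction v = (6, 1, 1): w = M − (-8, 4, 4) = (2, 1, -2), and w × v = (3, -14, -4).
Distance = |w × v| / |v| = √221 / √38 ≈ 2.412.

2.412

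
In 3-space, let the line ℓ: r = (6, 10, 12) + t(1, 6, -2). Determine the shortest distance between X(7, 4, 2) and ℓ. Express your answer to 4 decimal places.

11.4679

Taking (6, 10, 12) on ℓ with direction v = (1, 6, -2): w = X − (6, 10, 12) = (1, -6, -10), and w × v = (72, -8, 12).
Distance = |w × v| / |v| = √5392 / √41 ≈ 11.4679.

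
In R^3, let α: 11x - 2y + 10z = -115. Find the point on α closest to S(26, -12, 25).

Foot = S − λn with λ = (n·S − d)/|n|² = (560 − (-115))/225 = 3.
Foot = (26, -12, 25) − 3·(11, -2, 10) = (-7, -6, -5).

(-7, -6, -5)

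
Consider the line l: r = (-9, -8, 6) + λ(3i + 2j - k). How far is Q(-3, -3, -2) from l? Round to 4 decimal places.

Taking (-9, -8, 6) on l with direction v = (3, 2, -1): w = Q − (-9, -8, 6) = (6, 5, -8), and w × v = (11, -18, -3).
Distance = |w × v| / |v| = √454 / √14 ≈ 5.6946.

5.6946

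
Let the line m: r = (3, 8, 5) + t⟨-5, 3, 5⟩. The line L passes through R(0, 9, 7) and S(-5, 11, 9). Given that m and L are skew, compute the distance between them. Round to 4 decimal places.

A direction vector for L is S − R = (-5, 2, 2).
Common perpendicular direction n = (-5, 3, 5) × (-5, 2, 2) = (-4, -15, 5).
With w = (0, 9, 7) − (3, 8, 5) = (-3, 1, 2), w · n = 7.
Distance = |w · n| / |n| = |7| / √266 ≈ 0.4292.

0.4292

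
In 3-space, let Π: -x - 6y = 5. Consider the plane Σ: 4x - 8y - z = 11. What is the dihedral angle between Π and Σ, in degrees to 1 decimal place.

36.5

cos θ = |n₁·n₂| / (|n₁||n₂|) = |44| / (√37 · √81).
θ = arccos(0.80373) ≈ 36.5°.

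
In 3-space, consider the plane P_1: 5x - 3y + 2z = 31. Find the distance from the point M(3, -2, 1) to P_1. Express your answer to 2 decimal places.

1.30

n·M − d = (5)·(3) + (-3)·(-2) + (2)·(1) − 31 = -8; |n| = √38.
Distance = |-8| / √38 = 8/√38 ≈ 1.30.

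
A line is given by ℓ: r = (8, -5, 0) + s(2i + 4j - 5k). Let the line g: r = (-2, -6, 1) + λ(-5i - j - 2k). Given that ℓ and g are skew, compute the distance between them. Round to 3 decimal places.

3.258

Common perpendicular direction n = (2, 4, -5) × (-5, -1, -2) = (-13, 29, 18).
With w = (-2, -6, 1) − (8, -5, 0) = (-10, -1, 1), w · n = 119.
Distance = |w · n| / |n| = |119| / √1334 ≈ 3.258.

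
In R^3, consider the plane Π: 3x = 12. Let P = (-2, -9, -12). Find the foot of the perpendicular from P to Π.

(4, -9, -12)

Foot = P − λn with λ = (n·P − d)/|n|² = (-6 − 12)/9 = -2.
Foot = (-2, -9, -12) − (-2)·(3, 0, 0) = (4, -9, -12).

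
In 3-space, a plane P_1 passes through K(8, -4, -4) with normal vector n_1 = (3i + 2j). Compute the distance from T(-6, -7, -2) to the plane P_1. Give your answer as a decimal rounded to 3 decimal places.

13.313

P_1: n_1·r = n_1·K gives 3x + 2y = 16.
n·T − d = (3)·(-6) + (2)·(-7) + (0)·(-2) − 16 = -48; |n| = √13.
Distance = |-48| / √13 = 48/√13 ≈ 13.313.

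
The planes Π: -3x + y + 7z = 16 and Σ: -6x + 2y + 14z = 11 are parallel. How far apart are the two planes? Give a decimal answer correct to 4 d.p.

Rescale Σ by 1/2: -3x + y + 7z = 11/2. Then distance = |16 − (11/2)| / √59 ≈ 1.3670.

1.3670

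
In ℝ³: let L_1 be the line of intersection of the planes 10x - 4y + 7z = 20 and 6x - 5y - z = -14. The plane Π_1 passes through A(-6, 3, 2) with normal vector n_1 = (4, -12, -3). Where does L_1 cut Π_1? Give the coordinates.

Direction of L_1: (10, -4, 7) × (6, -5, -1) = (39, 52, -26).
A point on L_1: solving the two plane equations with x = 6 gives (6, 10, 0).
Π_1: n_1·r = n_1·A gives 4x - 12y - 3z = -66.
Substitute r = (6, 10, 0) + t(39, 52, -26) into the plane: -96 + (-390)t = -66, so t = -1/13.
Intersection: (6, 10, 0) + (-1/13)·(39, 52, -26) = (3, 6, 2).

(3, 6, 2)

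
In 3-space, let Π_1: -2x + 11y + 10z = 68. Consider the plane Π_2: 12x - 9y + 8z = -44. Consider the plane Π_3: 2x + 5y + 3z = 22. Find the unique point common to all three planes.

Solving the 3×3 linear system -2x + 11y + 10z = 68, 12x - 9y + 8z = -44, 2x + 5y + 3z = 22 (e.g. by elimination or Cramer's rule, determinant = 694) gives (-2, 4, 2).

(-2, 4, 2)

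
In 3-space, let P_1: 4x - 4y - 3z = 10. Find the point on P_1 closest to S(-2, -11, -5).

(-6, -7, -2)

Foot = S − λn with λ = (n·S − d)/|n|² = (51 − 10)/41 = 1.
Foot = (-2, -11, -5) − 1·(4, -4, -3) = (-6, -7, -2).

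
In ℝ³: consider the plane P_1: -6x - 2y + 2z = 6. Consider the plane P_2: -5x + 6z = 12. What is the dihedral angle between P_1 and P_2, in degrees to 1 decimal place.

cos θ = |n₁·n₂| / (|n₁||n₂|) = |42| / (√44 · √61).
θ = arccos(0.81070) ≈ 35.8°.

35.8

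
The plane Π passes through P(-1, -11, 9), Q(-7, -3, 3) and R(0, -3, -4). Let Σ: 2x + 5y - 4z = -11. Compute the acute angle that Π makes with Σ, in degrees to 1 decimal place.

66.6

PQ = (-6, 8, -6), PR = (1, 8, -13); a normal to Π is PQ × PR = (-56, -84, -56).
Using P: Π has equation -56x - 84y - 56z = 476.
cos θ = |n₁·n₂| / (|n₁||n₂|) = |-308| / (√13328 · √45).
θ = arccos(0.39771) ≈ 66.6°.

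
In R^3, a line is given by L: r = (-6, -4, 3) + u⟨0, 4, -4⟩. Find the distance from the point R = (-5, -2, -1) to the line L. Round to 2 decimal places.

1.73

Taking (-6, -4, 3) on L with direction v = (0, 4, -4): w = R − (-6, -4, 3) = (1, 2, -4), and w × v = (8, 4, 4).
Distance = |w × v| / |v| = √96 / √32 ≈ 1.73.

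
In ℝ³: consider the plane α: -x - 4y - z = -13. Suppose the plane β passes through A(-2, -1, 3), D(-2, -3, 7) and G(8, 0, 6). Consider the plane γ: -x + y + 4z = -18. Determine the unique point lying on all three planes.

AD = (0, -2, 4), AG = (10, 1, 3); a normal to β is AD × AG = (-10, 40, 20).
Using A: β has equation -10x + 40y + 20z = 40.
Solving the 3×3 linear system -x - 4y - z = -13, -10x + 40y + 20z = 40, -x + y + 4z = -18 (e.g. by elimination or Cramer's rule, determinant = -250) gives (2, 4, -5).

(2, 4, -5)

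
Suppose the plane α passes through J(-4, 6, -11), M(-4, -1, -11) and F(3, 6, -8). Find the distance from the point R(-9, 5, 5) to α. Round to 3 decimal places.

JM = (0, -7, 0), JF = (7, 0, 3); a normal to α is JM × JF = (-21, 0, 49).
Using J: α has equation -21x + 49z = -455.
n·R − d = (-21)·(-9) + (0)·(5) + (49)·(5) − (-455) = 889; |n| = √2842.
Distance = |889| / √2842 = 889/√2842 ≈ 16.676.

16.676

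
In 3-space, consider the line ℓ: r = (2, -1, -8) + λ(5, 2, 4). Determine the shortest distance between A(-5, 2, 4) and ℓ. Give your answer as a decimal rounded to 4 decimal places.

13.9276

Taking (2, -1, -8) on ℓ with direction v = (5, 2, 4): w = A − (2, -1, -8) = (-7, 3, 12), and w × v = (-12, 88, -29).
Distance = |w × v| / |v| = √8729 / √45 ≈ 13.9276.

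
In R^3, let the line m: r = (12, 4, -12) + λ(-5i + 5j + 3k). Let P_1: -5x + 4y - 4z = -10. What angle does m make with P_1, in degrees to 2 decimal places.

sin θ = |n·v| / (|n||v|) = |33| / (√57 · √59) = 0.56905.
θ ≈ 34.68°.

34.68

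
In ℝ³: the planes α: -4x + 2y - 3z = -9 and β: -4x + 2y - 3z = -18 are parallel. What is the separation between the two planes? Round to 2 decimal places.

1.67

Same normal n = (-4, 2, -3) with |n| = √29; distance = |-9 − (-18)| / |n| = 9/√29 ≈ 1.67.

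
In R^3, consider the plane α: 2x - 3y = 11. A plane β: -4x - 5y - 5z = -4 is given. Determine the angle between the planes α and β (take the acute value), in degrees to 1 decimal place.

cos θ = |n₁·n₂| / (|n₁||n₂|) = |7| / (√13 · √66).
θ = arccos(0.23898) ≈ 76.2°.

76.2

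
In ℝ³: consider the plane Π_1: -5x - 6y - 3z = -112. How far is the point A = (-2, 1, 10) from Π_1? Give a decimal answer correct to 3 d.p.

10.279

n·A − d = (-5)·(-2) + (-6)·(1) + (-3)·(10) − (-112) = 86; |n| = √70.
Distance = |86| / √70 = 86/√70 ≈ 10.279.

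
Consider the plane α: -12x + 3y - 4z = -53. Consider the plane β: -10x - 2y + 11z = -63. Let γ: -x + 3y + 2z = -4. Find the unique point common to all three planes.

(5, 1, -1)

Solving the 3×3 linear system -12x + 3y - 4z = -53, -10x - 2y + 11z = -63, -x + 3y + 2z = -4 (e.g. by elimination or Cramer's rule, determinant = 599) gives (5, 1, -1).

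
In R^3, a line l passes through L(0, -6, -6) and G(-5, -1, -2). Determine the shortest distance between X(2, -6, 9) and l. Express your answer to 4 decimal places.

A direction vector for l is G − L = (-5, 5, 4).
Taking (0, -6, -6) on l with direction v = (-5, 5, 4): w = X − (0, -6, -6) = (2, 0, 15), and w × v = (-75, -83, 10).
Distance = |w × v| / |v| = √12614 / √66 ≈ 13.8247.

13.8247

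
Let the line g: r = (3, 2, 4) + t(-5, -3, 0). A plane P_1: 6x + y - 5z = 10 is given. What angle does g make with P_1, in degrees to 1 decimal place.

sin θ = |n·v| / (|n||v|) = |-33| / (√62 · √34) = 0.71875.
θ ≈ 46.0°.

46.0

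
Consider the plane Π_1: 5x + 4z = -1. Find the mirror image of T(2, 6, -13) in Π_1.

λ = (n·T − d)/|n|² = (-42 − (-1))/41 = -1.
Reflection = T − 2λn = (2, 6, -13) − (-2)·(5, 0, 4) = (12, 6, -5).

(12, 6, -5)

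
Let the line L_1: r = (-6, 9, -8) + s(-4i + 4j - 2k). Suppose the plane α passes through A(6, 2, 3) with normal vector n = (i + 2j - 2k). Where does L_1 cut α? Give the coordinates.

(6, -3, -2)

α: n·r = n·A gives x + 2y - 2z = 4.
Substitute r = (-6, 9, -8) + t(-4, 4, -2) into the plane: 28 + 8t = 4, so t = -3.
Intersection: (-6, 9, -8) + (-3)·(-4, 4, -2) = (6, -3, -2).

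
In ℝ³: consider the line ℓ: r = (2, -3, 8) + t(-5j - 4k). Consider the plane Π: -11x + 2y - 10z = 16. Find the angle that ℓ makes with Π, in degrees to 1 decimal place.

18.2

sin θ = |n·v| / (|n||v|) = |30| / (√225 · √41) = 0.31235.
θ ≈ 18.2°.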